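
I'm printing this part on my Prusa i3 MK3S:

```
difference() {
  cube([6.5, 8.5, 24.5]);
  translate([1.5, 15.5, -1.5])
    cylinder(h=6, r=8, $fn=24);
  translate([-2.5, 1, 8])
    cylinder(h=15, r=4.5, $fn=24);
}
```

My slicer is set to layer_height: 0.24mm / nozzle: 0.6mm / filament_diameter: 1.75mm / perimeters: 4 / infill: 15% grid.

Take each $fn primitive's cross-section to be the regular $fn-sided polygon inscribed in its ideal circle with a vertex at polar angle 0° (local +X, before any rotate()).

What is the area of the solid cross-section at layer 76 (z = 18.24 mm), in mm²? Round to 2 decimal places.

At z = 18.24 mm: the cube is present — its section is the full 6.5×8.5 rectangle (area 55.25 mm²); the cylinder at (1.5, 15.5) does not reach this height (z outside [-1.5, 4.5]); the cylinder at (-2.5, 1): section is a regular 24-gon, circumradius r=4.5 (area = (24/2)·4.500²·sin(360°/24) = 62.89 mm²); Taking the first minus the rest: starting from the 6.5×8.5 cube (55.25 mm²), the r=4.5 cylinder at (-2.5, 1) partially overlaps it — only the 7.08 mm² overlap (of its 62.89 mm²) is removed, clipping the outline — area = 48.17 mm². Overall, the cross-section is a single solid region. Net area = 48.17 mm².

48.17 mm²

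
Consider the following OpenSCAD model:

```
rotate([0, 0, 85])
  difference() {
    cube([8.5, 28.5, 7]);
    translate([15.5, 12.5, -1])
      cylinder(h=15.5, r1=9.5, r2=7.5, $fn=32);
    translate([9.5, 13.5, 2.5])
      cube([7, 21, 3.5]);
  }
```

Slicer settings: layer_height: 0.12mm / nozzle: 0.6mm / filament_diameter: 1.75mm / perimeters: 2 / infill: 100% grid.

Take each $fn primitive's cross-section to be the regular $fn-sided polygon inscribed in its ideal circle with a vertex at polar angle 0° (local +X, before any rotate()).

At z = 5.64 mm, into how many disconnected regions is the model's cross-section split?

At z = 5.64 mm: the 8.5×28.5 cube contributes its full rectangle; the cone at (15.5, 12.5): at t=0.428 of its height the radius interpolates to r₁+(r₂−r₁)t = 8.643, giving a regular 32-gon of that circumradius; the cube at (9.5, 13.5) is present — its section is the full 7×21 rectangle; Subtracting the remaining from the first: starting from the 8.5×28.5 cube, the cone at (15.5, 12.5) partially overlaps it — only the 11.05 mm² overlap (of its 233.19 mm²) is removed, clipping the outline; the 7×21 cube at (9.5, 13.5) misses the remaining region (no effect) — 1 connected region; (rotated 85° about Z; rotation is an isometry so areas/perimeters/island counts are preserved). The result has 1 disconnected region.

1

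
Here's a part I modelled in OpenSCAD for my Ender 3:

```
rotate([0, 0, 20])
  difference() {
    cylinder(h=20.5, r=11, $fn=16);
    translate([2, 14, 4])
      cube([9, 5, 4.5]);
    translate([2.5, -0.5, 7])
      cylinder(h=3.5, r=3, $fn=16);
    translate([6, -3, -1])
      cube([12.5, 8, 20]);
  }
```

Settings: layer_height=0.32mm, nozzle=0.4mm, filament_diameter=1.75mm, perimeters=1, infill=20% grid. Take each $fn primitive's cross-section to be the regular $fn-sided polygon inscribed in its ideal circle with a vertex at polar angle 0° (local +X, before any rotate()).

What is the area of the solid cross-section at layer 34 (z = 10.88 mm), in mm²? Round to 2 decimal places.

At z = 10.88 mm: the r=11 cylinder contributes a regular 16-gon of circumradius 11 (area = (16/2)·11.000²·sin(360°/16) = 370.44 mm²); the cube at (2, 14) is not intersected at this z (z outside [4, 8.5]); the cylinder at (2.5, -0.5) does not reach this height (z outside [7, 10.5]); the cube at (6, -3) (footprint 12.5×8) is included at this height (area 100.00 mm²); Taking the first minus the rest: starting from the r=11 cylinder (370.44 mm²), the 12.5×8 cube at (6, -3) partially overlaps it — only the 36.47 mm² overlap (of its 100.00 mm²) is removed, clipping the outline — area = 333.97 mm²; (rotated 20° about Z; rotation is an isometry so areas/perimeters/island counts are preserved). Overall, the cross-section is a single solid region. Net area = 333.97 mm².

333.97 mm²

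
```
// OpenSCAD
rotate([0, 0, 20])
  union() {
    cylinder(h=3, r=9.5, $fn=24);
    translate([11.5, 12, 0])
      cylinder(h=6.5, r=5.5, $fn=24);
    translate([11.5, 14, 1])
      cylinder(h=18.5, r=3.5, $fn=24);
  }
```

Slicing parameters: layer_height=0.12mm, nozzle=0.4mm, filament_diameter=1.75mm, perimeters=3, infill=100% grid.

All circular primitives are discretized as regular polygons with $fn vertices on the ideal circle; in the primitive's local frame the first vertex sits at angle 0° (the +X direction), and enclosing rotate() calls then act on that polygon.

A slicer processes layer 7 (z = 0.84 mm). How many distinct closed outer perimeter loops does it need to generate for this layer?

At z = 0.84 mm: the cylinder: section is a regular 24-gon, circumradius r=9.5; the r=5.5 cylinder at (11.5, 12) contributes a regular 24-gon of circumradius 5.5; the cylinder at (11.5, 14) is not intersected at this z (z outside [1, 19.5]); Taking the union: the 2 present regions are separate (no shared area or edge), so areas and boundary lengths simply add and each stays a separate island — 2 connected regions; (whole slice rotated 20° about Z — lengths, areas and connectivity unchanged). The result has 2 disconnected regions.

2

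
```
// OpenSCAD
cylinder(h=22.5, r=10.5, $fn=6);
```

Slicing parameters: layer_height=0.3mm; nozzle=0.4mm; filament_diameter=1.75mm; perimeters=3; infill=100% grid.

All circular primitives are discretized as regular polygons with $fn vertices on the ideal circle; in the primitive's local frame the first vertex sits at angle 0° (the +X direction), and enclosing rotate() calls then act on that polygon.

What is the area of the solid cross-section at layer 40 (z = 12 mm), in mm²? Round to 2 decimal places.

At z = 12 mm: the r=10.5 cylinder gives a regular 6-gon of circumradius 10.5 (constant along its height) (area = (6/2)·10.500²·sin(360°/6) = 286.44 mm²). Overall, the cross-section is a single solid region. Net area = 286.44 mm².

286.44 mm²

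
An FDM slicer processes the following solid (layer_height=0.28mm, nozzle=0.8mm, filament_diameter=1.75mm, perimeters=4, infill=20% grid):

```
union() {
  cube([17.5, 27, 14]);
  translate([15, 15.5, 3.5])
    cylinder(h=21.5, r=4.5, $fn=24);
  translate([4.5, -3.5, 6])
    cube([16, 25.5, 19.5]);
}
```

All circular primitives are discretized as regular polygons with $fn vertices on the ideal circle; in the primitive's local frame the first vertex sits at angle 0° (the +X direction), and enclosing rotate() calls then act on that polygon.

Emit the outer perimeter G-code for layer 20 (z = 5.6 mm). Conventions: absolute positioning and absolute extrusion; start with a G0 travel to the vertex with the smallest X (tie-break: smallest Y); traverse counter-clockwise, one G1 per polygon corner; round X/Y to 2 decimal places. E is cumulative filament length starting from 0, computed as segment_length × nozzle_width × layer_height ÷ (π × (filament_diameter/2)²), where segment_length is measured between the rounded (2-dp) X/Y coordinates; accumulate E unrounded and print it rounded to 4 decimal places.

At z = 5.6 mm: the cube (footprint 17.5×27) is included at this height; the cylinder at (15, 15.5): section is a regular 24-gon, circumradius r=4.5; the cube at (4.5, -3.5) does not reach this height (z outside [6, 25.5]); Merging all regions: the regions partially overlap (shared area 52.60 mm²), so overlapping operands fuse into one piece — 1 connected region. The outline is a single polygon with 13 vertices. Extrusion per mm of travel: 0.8 × 0.28 / (π × 0.875²) = 0.093128. Accumulating E over each segment gives final E = 8.4146.

G0 X0.00 Y0.00 Z5.60
G1 X17.50 Y0.00 E1.6297
G1 X17.50 Y11.79 E2.7277
G1 X18.18 Y12.32 E2.8080
G1 X18.90 Y13.25 E2.9176
G1 X19.35 Y14.34 E3.0274
G1 X19.50 Y15.50 E3.1363
G1 X19.35 Y16.66 E3.2452
G1 X18.90 Y17.75 E3.3551
G1 X18.18 Y18.68 E3.4646
G1 X17.50 Y19.21 E3.5449
G1 X17.50 Y27.00 E4.2703
G1 X0.00 Y27.00 E5.9001
G1 X0.00 Y0.00 E8.4146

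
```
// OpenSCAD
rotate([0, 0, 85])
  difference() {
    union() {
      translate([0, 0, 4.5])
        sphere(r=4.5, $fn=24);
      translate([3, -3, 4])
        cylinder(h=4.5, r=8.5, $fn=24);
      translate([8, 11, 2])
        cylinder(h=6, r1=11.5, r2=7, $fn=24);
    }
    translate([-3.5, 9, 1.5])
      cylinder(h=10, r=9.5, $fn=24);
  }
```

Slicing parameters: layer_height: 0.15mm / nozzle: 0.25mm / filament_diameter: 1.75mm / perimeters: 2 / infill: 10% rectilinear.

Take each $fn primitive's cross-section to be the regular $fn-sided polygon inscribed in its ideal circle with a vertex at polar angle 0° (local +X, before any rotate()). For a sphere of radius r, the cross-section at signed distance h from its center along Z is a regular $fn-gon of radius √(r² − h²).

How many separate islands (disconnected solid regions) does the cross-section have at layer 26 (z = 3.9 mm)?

At z = 3.9 mm: the r=4.5 sphere slices to a regular 24-gon of circumradius 4.460 (√(r²−h²) with h=0.6 from center); the cylinder at (3, -3) does not reach this height (z outside [4, 8.5]); the cone at (8, 11) (r1=11.5→r2=7) has section circumradius 10.075 here — a regular 24-gon; Combining (union): the regions partially overlap (shared area 2.57 mm²), so overlapping operands fuse into one piece — 1 connected region; the cylinder at (-3.5, 9): section is a regular 24-gon, circumradius r=9.5; After the difference (first − rest): starting from the result so far, the r=9.5 cylinder at (-3.5, 9) partially overlaps it — only the 108.49 mm² overlap (of its 280.30 mm²) is removed, clipping the outline — 1 connected region; (whole slice rotated 85° about Z — lengths, areas and connectivity unchanged). Overall, the cross-section is a single solid region. Island count = 1.

1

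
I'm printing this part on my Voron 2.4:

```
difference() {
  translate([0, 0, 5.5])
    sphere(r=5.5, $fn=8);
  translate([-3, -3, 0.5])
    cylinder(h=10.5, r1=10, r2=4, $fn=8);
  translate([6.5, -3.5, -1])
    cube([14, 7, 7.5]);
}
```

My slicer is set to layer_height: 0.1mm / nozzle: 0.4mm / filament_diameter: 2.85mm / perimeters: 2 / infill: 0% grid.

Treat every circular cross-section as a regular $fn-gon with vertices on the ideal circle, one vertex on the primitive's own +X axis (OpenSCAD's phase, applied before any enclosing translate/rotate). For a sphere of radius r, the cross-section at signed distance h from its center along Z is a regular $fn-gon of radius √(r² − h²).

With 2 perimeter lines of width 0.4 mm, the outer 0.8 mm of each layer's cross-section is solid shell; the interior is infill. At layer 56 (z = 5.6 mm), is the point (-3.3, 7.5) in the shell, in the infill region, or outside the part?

At z = 5.6 mm: the r=5.5 sphere contributes a regular 8-gon of circumradius √(5.5²−0.1²) = 5.499; the cone at (-3, -3) contributes a regular 8-gon of circumradius 7.086 (interpolated between r1=10 and r2=4 at t=0.486); the 14×7 cube at (6.5, -3.5) contributes its full rectangle; Subtracting the remaining from the first: starting from the r=5.5 sphere, the cone at (-3, -3) partially overlaps it — only the 61.07 mm² overlap (of its 142.01 mm²) is removed, clipping the outline; the 14×7 cube at (6.5, -3.5) misses the remaining region (no effect) — 1 connected region. Overall, the cross-section is a single solid region. The nearest boundary edge runs (-3.89, 3.89)→(0.00, 5.50); distance from the point to it = 3.11 mm. The point is not inside any of the regions above, so it lies outside the cross-section (3.11 mm from the nearest boundary).

outside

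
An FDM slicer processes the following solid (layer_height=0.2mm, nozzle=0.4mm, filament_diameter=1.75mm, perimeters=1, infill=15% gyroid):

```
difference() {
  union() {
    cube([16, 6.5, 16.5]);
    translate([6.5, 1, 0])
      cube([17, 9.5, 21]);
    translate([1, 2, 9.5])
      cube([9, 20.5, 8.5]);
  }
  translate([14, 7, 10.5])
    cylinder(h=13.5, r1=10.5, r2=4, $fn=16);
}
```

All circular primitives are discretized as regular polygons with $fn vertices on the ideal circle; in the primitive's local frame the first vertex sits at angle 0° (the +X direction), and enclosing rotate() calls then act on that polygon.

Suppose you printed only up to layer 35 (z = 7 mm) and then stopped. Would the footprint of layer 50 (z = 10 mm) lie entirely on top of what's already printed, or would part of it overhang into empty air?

Compare the two slices. At z = 7: the cube is present — its section is the full 16×6.5 rectangle (area 104.00 mm²); the cube at (6.5, 1) (footprint 17×9.5) is included at this height (area 161.50 mm²); the cube at (1, 2) does not reach this height (z outside [9.5, 18]); Merging all regions: the regions partially overlap — summed areas 265.50 mm² minus the doubly-counted overlap 52.25 mm² gives 213.25 mm² — area = 213.25 mm²; the cone at (14, 7) does not reach this height (z outside [10.5, 24]); After the difference (first − rest): none of the subtracted shapes is present at this height, so the result so far is unchanged — area = 213.25 mm². At z = 10: the cube (footprint 16×6.5) is included at this height (area 104.00 mm²); the cube at (6.5, 1) (footprint 17×9.5) is included at this height (area 161.50 mm²); the 9×20.5 cube at (1, 2) contributes its full rectangle (area 184.50 mm²); Taking the union: the regions partially overlap — summed areas 450.00 mm² minus the doubly-counted overlap 106.75 mm² gives 343.25 mm² — area = 343.25 mm²; the cone at (14, 7) is not intersected at this z (z outside [10.5, 24]); Taking the first minus the rest: none of the subtracted shapes is present at this height, so that combined region is unchanged — area = 343.25 mm². Checking containment: at z = 10 the cross-section extends beyond the z = 7 cross-section by about 130.00 mm².

part overhangs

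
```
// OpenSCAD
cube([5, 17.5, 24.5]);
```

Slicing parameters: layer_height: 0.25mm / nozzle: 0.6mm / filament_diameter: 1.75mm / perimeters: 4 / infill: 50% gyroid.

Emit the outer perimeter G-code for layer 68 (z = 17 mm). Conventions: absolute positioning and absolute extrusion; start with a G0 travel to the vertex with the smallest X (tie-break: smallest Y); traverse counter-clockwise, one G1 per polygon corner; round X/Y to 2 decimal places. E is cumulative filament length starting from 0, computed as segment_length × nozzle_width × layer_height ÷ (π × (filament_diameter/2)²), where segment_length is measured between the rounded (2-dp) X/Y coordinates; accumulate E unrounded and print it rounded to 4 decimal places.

G0 X0.00 Y0.00 Z17.00
G1 X5.00 Y0.00 E0.3118
G1 X5.00 Y17.50 E1.4032
G1 X0.00 Y17.50 E1.7150
G1 X0.00 Y0.00 E2.8063

At z = 17 mm: the cube (footprint 5×17.5) is included at this height. The outline is a single polygon with 4 vertices. Extrusion per mm of travel: 0.6 × 0.25 / (π × 0.875²) = 0.062363. Accumulating E over each segment gives final E = 2.8063.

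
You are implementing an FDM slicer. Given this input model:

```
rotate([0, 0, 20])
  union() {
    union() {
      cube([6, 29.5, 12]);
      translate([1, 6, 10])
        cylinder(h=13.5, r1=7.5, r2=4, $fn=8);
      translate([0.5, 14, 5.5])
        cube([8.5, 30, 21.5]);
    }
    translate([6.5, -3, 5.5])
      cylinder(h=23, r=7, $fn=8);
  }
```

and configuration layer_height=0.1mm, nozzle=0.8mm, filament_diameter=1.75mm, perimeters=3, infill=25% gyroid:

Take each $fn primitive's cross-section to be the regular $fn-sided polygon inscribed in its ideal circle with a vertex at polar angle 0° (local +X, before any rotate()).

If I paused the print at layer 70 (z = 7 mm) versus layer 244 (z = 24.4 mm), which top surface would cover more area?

layer 70 (z = 7 mm)

Layer 70 (z = 7): the 6×29.5 cube contributes its full rectangle (area 177.00 mm²); the cone at (1, 6) is not intersected at this z (z outside [10, 23.5]); the cube at (0.5, 14) (footprint 8.5×30) is included at this height (area 255.00 mm²); Combining (union): the regions partially overlap — summed areas 432.00 mm² minus the doubly-counted overlap 85.25 mm² gives 346.75 mm² — area = 346.75 mm²; the cylinder at (6.5, -3): section is a regular 8-gon, circumradius r=7 (area = (8/2)·7.000²·sin(360°/8) = 138.59 mm²); Merging all regions: the regions partially overlap — summed areas 485.34 mm² minus the doubly-counted overlap 13.56 mm² gives 471.78 mm² — area = 471.78 mm²; (whole slice rotated 20° about Z — lengths, areas and connectivity unchanged). So its area = 471.78 mm². Layer 244 (z = 24.4): the cube does not reach this height (z outside [0, 12]); the cone at (1, 6) is not intersected at this z (z outside [10, 23.5]); the 8.5×30 cube at (0.5, 14) contributes its full rectangle (area 255.00 mm²); Combining (union): only the 8.5×30 cube at (0.5, 14) is present, so the union is just that shape — area = 255.00 mm²; the r=7 cylinder at (6.5, -3) gives a regular 8-gon of circumradius 7 (constant along its height) (area = (8/2)·7.000²·sin(360°/8) = 138.59 mm²); Merging all regions: the 2 present regions are separate (no shared area or edge), so areas and boundary lengths simply add and each stays a separate island — area = 393.59 mm²; (whole slice rotated 20° about Z — lengths, areas and connectivity unchanged). So its area = 393.59 mm². Layer 70 is larger (471.78 vs 393.59 mm²).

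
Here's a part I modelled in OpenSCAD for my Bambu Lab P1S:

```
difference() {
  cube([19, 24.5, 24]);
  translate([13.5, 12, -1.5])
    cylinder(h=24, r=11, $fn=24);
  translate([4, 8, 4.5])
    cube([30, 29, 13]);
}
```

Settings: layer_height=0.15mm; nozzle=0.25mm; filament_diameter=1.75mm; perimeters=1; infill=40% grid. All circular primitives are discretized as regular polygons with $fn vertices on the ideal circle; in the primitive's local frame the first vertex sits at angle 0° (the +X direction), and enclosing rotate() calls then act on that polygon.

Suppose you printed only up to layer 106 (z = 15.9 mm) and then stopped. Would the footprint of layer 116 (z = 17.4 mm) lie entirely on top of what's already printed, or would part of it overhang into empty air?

Compare the two slices. At z = 15.9: the cube is present — its section is the full 19×24.5 rectangle (area 465.50 mm²); the r=11 cylinder at (13.5, 12) gives a regular 24-gon of circumradius 11 (constant along its height) (area = (24/2)·11.000²·sin(360°/24) = 375.81 mm²); the 30×29 cube at (4, 8) contributes its full rectangle (area 870.00 mm²); Subtracting the remaining from the first: starting from the 19×24.5 cube (465.50 mm²), the r=11 cylinder at (13.5, 12) partially overlaps it — only the 302.93 mm² overlap (of its 375.81 mm²) is removed, clipping the outline; the 30×29 cube at (4, 8) partially overlaps it — only the 41.30 mm² overlap (of its 870.00 mm²) is removed, clipping the outline — area = 121.27 mm². At z = 17.4: the cube is present — its section is the full 19×24.5 rectangle (area 465.50 mm²); the cylinder at (13.5, 12): section is a regular 24-gon, circumradius r=11 (area = (24/2)·11.000²·sin(360°/24) = 375.81 mm²); the cube at (4, 8) is present — its section is the full 30×29 rectangle (area 870.00 mm²); Subtracting the remaining from the first: starting from the 19×24.5 cube (465.50 mm²), the r=11 cylinder at (13.5, 12) partially overlaps it — only the 302.93 mm² overlap (of its 375.81 mm²) is removed, clipping the outline; the 30×29 cube at (4, 8) partially overlaps it — only the 41.30 mm² overlap (of its 870.00 mm²) is removed, clipping the outline — area = 121.27 mm². Checking containment: the cross-section at z = 17.4 is a subset of the cross-section at z = 15.9.

entirely on top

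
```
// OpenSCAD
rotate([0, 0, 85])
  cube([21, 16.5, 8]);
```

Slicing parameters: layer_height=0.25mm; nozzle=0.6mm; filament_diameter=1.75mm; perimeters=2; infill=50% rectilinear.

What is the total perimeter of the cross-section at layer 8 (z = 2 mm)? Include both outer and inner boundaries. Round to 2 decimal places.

At z = 2 mm: the cube is present — its section is the full 21×16.5 rectangle (perimeter 75.00 mm); (rotated 85° about Z; rotation is an isometry so areas/perimeters/island counts are preserved). Overall, the cross-section is a single solid region. Total boundary length (outer) = 75.00 mm.

75.00 mm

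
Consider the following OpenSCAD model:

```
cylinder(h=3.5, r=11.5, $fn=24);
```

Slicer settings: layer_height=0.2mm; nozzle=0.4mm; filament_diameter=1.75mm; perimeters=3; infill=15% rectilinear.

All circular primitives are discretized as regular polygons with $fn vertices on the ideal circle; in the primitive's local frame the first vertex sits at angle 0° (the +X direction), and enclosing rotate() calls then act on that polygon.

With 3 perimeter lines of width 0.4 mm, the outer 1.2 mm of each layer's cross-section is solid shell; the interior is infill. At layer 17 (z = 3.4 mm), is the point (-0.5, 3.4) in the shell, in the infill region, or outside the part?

At z = 3.4 mm: the cylinder: section is a regular 24-gon, circumradius r=11.5. Overall, the cross-section is a single solid region. The nearest boundary edge runs (0.00, 11.50)→(-2.98, 11.11); distance from the point to it = 7.97 mm. The point is inside the cross-section and 7.97 mm from the nearest boundary — more than the 1.2 mm shell width (3 × 0.4), so it's in the infill interior.

infill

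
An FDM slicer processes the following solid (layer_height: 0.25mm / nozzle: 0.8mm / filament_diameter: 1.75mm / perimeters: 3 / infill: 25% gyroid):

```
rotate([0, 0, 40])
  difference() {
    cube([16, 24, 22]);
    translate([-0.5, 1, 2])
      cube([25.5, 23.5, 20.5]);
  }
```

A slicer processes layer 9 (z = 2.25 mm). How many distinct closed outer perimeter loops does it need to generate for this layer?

At z = 2.25 mm: the cube (footprint 16×24) is included at this height; the cube at (-0.5, 1) (footprint 25.5×23.5) is included at this height; Subtracting the remaining from the first: starting from the 16×24 cube, the 25.5×23.5 cube at (-0.5, 1) partially overlaps it — only the 368.00 mm² overlap (of its 599.25 mm²) is removed, clipping the outline — 1 connected region; (whole slice rotated 40° about Z — lengths, areas and connectivity unchanged). The result has 1 disconnected region.

1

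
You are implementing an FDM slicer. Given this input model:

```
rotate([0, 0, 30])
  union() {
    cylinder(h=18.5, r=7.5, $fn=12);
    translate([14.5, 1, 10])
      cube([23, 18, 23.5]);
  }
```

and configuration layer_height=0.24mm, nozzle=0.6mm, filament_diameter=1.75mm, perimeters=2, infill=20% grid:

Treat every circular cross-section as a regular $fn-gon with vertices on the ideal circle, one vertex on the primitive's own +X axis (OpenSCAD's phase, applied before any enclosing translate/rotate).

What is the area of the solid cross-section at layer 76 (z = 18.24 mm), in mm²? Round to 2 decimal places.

At z = 18.24 mm: the cylinder: section is a regular 12-gon, circumradius r=7.5 (area = (12/2)·7.500²·sin(360°/12) = 168.75 mm²); the 23×18 cube at (14.5, 1) contributes its full rectangle (area 414.00 mm²); Taking the union: the 2 present regions are separate (no shared area or edge), so areas and boundary lengths simply add and each stays a separate island — area = 582.75 mm²; (whole slice rotated 30° about Z — lengths, areas and connectivity unchanged). Overall, the cross-section has 2 separate islands. Net area = 582.75 mm².

582.75 mm²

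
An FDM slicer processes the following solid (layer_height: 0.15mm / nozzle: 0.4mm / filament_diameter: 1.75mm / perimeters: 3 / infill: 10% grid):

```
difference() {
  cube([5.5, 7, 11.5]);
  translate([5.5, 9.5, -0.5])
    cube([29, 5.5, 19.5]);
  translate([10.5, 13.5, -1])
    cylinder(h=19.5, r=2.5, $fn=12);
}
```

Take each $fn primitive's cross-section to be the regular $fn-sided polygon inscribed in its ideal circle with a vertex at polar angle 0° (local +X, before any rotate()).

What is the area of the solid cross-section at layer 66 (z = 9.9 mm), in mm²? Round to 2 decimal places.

38.50 mm²

At z = 9.9 mm: the 5.5×7 cube contributes its full rectangle (area 38.50 mm²); the cube at (5.5, 9.5) (footprint 29×5.5) is included at this height (area 159.50 mm²); the cylinder at (10.5, 13.5): section is a regular 12-gon, circumradius r=2.5 (area = (12/2)·2.500²·sin(360°/12) = 18.75 mm²); Subtracting the remaining from the first: starting from the 5.5×7 cube (38.50 mm²), the 29×5.5 cube at (5.5, 9.5) misses the remaining region (no effect); the r=2.5 cylinder at (10.5, 13.5) misses the remaining region (no effect) — area = 38.50 mm². Overall, the cross-section is a single solid region. Net area = 38.50 mm².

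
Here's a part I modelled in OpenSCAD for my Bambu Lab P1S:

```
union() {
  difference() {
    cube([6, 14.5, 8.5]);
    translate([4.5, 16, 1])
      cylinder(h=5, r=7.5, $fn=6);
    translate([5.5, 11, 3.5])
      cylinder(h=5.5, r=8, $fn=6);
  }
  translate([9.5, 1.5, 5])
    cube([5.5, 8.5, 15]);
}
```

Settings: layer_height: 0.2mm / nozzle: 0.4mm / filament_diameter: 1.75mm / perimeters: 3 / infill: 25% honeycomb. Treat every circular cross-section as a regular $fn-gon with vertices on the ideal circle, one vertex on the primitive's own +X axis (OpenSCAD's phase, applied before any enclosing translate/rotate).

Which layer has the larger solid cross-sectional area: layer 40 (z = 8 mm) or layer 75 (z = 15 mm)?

layer 40 (z = 8 mm)

Layer 40 (z = 8): the cube is present — its section is the full 6×14.5 rectangle (area 87.00 mm²); the cylinder at (4.5, 16) is not intersected at this z (z outside [1, 6]); the r=8 cylinder at (5.5, 11) contributes a regular 6-gon of circumradius 8 (area = (6/2)·8.000²·sin(360°/6) = 166.28 mm²); Taking the first minus the rest: starting from the 6×14.5 cube (87.00 mm²), the r=8 cylinder at (5.5, 11) partially overlaps it — only the 60.62 mm² overlap (of its 166.28 mm²) is removed, clipping the outline — area = 26.38 mm²; the 5.5×8.5 cube at (9.5, 1.5) contributes its full rectangle (area 46.75 mm²); Merging all regions: the 2 present regions are separate (no shared area or edge), so areas and boundary lengths simply add and each stays a separate island — area = 73.13 mm². So its area = 73.13 mm². Layer 75 (z = 15): the cube does not reach this height (z outside [0, 8.5]); the cylinder at (4.5, 16) is absent (z outside [1, 6]); the cylinder at (5.5, 11) is not intersected at this z (z outside [3.5, 9]); Taking the first minus the rest: the first operand is absent here, so nothing remains; the cube at (9.5, 1.5) (footprint 5.5×8.5) is included at this height (area 46.75 mm²); Taking the union: only the 5.5×8.5 cube at (9.5, 1.5) is present, so the union is just that shape — area = 46.75 mm². So its area = 46.75 mm². Layer 40 is larger (73.13 vs 46.75 mm²).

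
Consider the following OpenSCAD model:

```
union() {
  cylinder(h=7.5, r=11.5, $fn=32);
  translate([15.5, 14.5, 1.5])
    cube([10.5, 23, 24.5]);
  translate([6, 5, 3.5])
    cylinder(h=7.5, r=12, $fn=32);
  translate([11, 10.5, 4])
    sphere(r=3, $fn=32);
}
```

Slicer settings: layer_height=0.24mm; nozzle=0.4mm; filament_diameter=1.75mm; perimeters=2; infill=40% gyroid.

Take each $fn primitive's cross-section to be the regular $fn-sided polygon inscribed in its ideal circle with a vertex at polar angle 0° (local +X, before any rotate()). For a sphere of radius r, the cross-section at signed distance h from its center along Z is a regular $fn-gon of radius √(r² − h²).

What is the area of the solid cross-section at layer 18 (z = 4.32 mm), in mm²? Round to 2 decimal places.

852.54 mm²

At z = 4.32 mm: the cylinder: section is a regular 32-gon, circumradius r=11.5 (area = (32/2)·11.500²·sin(360°/32) = 412.81 mm²); the cube at (15.5, 14.5) is present — its section is the full 10.5×23 rectangle (area 241.50 mm²); the r=12 cylinder at (6, 5) gives a regular 32-gon of circumradius 12 (constant along its height) (area = (32/2)·12.000²·sin(360°/32) = 449.49 mm²); the r=3 sphere at (11, 10.5) contributes a regular 32-gon of circumradius √(3²−0.32²) = 2.983 (area = (32/2)·2.983²·sin(360°/32) = 27.77 mm²); Merging all regions: the regions partially overlap — summed areas 1131.57 mm² minus the doubly-counted overlap 279.04 mm² gives 852.54 mm² — area = 852.54 mm². Overall, the cross-section has 2 separate islands. Net area = 852.54 mm².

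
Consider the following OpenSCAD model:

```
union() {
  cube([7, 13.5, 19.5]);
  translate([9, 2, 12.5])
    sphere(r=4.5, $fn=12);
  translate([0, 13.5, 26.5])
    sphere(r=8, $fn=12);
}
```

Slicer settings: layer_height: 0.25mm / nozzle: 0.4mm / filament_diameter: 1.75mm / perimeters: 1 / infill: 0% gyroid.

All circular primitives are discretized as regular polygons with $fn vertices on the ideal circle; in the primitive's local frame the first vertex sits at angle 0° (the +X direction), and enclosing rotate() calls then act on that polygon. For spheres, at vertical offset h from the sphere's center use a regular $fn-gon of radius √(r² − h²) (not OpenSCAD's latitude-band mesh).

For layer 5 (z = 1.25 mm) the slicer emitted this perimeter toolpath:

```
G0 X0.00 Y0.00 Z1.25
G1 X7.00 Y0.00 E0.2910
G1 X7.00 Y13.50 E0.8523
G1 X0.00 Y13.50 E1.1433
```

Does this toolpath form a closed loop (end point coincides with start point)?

no

Start point (G0): (0.00, 0.00). End point (last G1): the path does not return to the start — open.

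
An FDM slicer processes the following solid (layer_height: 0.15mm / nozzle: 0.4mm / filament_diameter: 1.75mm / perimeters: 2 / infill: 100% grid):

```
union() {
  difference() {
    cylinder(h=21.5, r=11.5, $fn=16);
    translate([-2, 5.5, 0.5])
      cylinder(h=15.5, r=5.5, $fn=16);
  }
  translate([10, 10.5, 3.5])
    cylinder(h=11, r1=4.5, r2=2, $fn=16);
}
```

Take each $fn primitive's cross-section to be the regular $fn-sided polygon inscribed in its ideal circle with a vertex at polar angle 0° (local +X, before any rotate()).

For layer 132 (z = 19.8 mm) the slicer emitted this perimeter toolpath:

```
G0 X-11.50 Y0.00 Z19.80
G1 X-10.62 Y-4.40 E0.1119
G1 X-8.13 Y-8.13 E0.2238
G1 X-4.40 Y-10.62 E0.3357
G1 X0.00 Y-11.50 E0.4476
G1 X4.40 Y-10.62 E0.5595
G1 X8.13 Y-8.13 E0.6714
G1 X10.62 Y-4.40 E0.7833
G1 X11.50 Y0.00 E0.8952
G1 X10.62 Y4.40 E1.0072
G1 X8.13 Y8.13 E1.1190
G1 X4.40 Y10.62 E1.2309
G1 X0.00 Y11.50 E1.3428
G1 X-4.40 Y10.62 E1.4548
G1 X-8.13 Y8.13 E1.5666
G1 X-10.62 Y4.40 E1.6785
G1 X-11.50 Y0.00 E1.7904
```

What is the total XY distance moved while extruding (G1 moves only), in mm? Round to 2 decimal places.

Sum the Euclidean lengths of each G1 segment: total = 71.78 mm.

71.78 mm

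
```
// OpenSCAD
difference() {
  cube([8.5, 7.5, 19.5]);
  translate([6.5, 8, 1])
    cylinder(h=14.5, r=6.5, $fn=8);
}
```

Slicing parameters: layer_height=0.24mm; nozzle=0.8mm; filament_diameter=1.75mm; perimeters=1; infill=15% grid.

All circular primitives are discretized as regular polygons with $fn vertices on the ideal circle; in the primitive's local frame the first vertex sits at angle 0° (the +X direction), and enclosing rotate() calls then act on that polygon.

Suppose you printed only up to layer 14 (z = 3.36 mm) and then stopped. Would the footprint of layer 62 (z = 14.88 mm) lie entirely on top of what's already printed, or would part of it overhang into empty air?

Compare the two slices. At z = 3.36: the cube (footprint 8.5×7.5) is included at this height (area 63.75 mm²); the r=6.5 cylinder at (6.5, 8) contributes a regular 8-gon of circumradius 6.5 (area = (8/2)·6.500²·sin(360°/8) = 119.50 mm²); After the difference (first − rest): starting from the 8.5×7.5 cube (63.75 mm²), the r=6.5 cylinder at (6.5, 8) partially overlaps it — only the 37.85 mm² overlap (of its 119.50 mm²) is removed, clipping the outline — area = 25.90 mm². At z = 14.88: the 8.5×7.5 cube contributes its full rectangle (area 63.75 mm²); the r=6.5 cylinder at (6.5, 8) gives a regular 8-gon of circumradius 6.5 (constant along its height) (area = (8/2)·6.500²·sin(360°/8) = 119.50 mm²); Subtracting the remaining from the first: starting from the 8.5×7.5 cube (63.75 mm²), the r=6.5 cylinder at (6.5, 8) partially overlaps it — only the 37.85 mm² overlap (of its 119.50 mm²) is removed, clipping the outline — area = 25.90 mm². Checking containment: the cross-section at z = 14.88 is a subset of the cross-section at z = 3.36.

entirely on top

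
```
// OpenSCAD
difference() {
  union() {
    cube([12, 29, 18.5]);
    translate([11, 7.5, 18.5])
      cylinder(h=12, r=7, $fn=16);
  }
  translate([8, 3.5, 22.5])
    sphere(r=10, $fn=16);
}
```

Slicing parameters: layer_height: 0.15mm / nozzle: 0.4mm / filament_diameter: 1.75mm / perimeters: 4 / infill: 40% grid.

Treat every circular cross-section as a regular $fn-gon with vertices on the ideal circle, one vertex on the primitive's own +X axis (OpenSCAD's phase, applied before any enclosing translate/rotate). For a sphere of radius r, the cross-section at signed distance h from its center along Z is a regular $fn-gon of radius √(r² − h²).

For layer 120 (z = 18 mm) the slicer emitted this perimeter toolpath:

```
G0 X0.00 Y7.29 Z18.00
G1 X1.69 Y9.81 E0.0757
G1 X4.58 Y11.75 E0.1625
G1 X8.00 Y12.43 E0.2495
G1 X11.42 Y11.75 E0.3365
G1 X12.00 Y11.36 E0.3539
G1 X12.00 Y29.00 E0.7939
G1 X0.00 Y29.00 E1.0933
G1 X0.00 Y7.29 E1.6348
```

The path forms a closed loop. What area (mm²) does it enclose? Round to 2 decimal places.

Apply the shoelace formula to the sequence of (X, Y) vertices; enclosed area = 213.00 mm².

213.00 mm²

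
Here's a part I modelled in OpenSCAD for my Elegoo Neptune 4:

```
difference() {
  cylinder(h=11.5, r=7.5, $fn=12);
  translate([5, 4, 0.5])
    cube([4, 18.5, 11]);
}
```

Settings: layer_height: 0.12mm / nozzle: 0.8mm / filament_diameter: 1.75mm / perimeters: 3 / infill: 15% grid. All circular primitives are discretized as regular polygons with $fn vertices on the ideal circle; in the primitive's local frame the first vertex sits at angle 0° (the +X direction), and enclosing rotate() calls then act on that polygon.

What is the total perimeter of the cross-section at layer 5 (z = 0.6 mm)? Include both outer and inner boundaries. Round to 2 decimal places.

47.32 mm

At z = 0.6 mm: the r=7.5 cylinder contributes a regular 12-gon of circumradius 7.5 (perimeter = 2·12·7.500·sin(180°/12) = 46.59 mm); the cube at (5, 4) is present — its section is the full 4×18.5 rectangle (perimeter 45.00 mm); After the difference (first − rest): starting from the r=7.5 cylinder, the 4×18.5 cube at (5, 4) partially overlaps it — only the 0.78 mm² overlap (of its 74.00 mm²) is removed, clipping the outline — boundary = 47.32 mm. Overall, the cross-section is a single solid region. Total boundary length (outer) = 47.32 mm.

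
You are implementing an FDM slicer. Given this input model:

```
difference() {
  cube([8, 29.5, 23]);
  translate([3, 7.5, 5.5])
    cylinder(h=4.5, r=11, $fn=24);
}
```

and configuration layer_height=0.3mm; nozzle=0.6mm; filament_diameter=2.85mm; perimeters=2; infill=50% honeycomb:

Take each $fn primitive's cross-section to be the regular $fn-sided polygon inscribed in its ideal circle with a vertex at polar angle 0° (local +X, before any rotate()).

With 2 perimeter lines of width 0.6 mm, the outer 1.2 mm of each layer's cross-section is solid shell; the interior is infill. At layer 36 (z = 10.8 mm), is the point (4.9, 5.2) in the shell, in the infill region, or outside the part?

infill

At z = 10.8 mm: the cube (footprint 8×29.5) is included at this height; the cylinder at (3, 7.5) does not reach this height (z outside [5.5, 10]); After the difference (first − rest): none of the subtracted shapes is present at this height, so the 8×29.5 cube is unchanged — 1 connected region. Overall, the cross-section is a single solid region. The nearest boundary edge runs (8.00, 0.00)→(8.00, 29.50); distance from the point to it = 3.10 mm. The point is inside the cross-section and 3.10 mm from the nearest boundary — more than the 1.2 mm shell width (2 × 0.6), so it's in the infill interior.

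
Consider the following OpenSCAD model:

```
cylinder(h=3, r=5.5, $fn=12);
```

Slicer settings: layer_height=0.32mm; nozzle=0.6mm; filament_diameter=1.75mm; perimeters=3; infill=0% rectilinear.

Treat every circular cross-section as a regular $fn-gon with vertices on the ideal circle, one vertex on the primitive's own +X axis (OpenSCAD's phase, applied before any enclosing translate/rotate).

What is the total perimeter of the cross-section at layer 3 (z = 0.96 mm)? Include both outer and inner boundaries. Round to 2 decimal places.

At z = 0.96 mm: the cylinder: section is a regular 12-gon, circumradius r=5.5 (perimeter = 2·12·5.500·sin(180°/12) = 34.16 mm). Overall, the cross-section is a single solid region. Total boundary length (outer) = 34.16 mm.

34.16 mm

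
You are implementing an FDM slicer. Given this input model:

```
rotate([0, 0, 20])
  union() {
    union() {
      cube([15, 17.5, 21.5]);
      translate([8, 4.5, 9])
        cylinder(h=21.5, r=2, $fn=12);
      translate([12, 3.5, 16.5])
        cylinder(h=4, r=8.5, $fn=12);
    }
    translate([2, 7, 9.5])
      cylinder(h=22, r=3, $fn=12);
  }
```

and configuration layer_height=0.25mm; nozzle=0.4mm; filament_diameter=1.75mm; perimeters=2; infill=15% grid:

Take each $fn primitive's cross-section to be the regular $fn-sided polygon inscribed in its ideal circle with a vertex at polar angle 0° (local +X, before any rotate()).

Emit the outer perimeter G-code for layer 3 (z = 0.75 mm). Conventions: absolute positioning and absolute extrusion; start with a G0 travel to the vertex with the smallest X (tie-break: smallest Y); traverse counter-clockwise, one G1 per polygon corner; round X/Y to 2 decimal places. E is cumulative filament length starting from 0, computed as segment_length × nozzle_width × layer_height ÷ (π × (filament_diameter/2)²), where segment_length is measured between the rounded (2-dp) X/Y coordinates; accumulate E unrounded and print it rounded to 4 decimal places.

At z = 0.75 mm: the 15×17.5 cube contributes its full rectangle; the cylinder at (8, 4.5) is not intersected at this z (z outside [9, 30.5]); the cylinder at (12, 3.5) is not intersected at this z (z outside [16.5, 20.5]); Combining (union): only the 15×17.5 cube is present, so the union is just that shape — 1 connected region; the cylinder at (2, 7) is absent (z outside [9.5, 31.5]); Merging all regions: only that combined region is present, so the union is just that shape — 1 connected region; (rotated 20° about Z; rotation is an isometry so areas/perimeters/island counts are preserved). The outline is a single polygon with 4 vertices. Extrusion per mm of travel: 0.4 × 0.25 / (π × 0.875²) = 0.041575. Accumulating E over each segment gives final E = 2.7025.

G0 X-5.99 Y16.44 Z0.75
G1 X0.00 Y0.00 E0.7275
G1 X14.10 Y5.13 E1.3513
G1 X8.11 Y21.57 E2.0787
G1 X-5.99 Y16.44 E2.7025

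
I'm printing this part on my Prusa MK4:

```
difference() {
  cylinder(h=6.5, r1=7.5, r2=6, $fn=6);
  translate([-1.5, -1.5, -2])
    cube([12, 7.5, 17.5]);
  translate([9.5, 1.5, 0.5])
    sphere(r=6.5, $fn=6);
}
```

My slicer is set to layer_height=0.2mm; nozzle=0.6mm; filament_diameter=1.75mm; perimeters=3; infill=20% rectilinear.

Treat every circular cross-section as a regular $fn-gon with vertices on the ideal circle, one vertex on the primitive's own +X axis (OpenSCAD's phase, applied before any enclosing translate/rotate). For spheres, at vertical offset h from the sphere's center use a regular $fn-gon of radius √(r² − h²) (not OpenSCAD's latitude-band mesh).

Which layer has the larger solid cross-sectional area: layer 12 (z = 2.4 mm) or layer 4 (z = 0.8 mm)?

layer 4 (z = 0.8 mm)

Layer 12 (z = 2.4): the cone contributes a regular 6-gon of circumradius 6.946 (interpolated between r1=7.5 and r2=6 at t=0.369) (area = (6/2)·6.946²·sin(360°/6) = 125.35 mm²); the 12×7.5 cube at (-1.5, -1.5) contributes its full rectangle (area 90.00 mm²); the r=6.5 sphere at (9.5, 1.5) contributes a regular 6-gon of circumradius √(6.5²−1.9²) = 6.216 (area = (6/2)·6.216²·sin(360°/6) = 100.39 mm²); Taking the first minus the rest: starting from the cone (125.35 mm²), the 12×7.5 cube at (-1.5, -1.5) partially overlaps it — only the 52.30 mm² overlap (of its 90.00 mm²) is removed, clipping the outline; the r=6.5 sphere at (9.5, 1.5) partially overlaps it — only the 0.49 mm² overlap (of its 100.39 mm²) is removed, clipping the outline — area = 72.56 mm². So its area = 72.56 mm². Layer 4 (z = 0.8): the cone (r1=7.5→r2=6) has section circumradius 7.315 here — a regular 6-gon (area = (6/2)·7.315²·sin(360°/6) = 139.04 mm²); the cube at (-1.5, -1.5) is present — its section is the full 12×7.5 rectangle (area 90.00 mm²); the r=6.5 sphere at (9.5, 1.5) contributes a regular 6-gon of circumradius √(6.5²−0.3²) = 6.493 (area = (6/2)·6.493²·sin(360°/6) = 109.53 mm²); After the difference (first − rest): starting from the cone (139.04 mm²), the 12×7.5 cube at (-1.5, -1.5) partially overlaps it — only the 55.07 mm² overlap (of its 90.00 mm²) is removed, clipping the outline; the r=6.5 sphere at (9.5, 1.5) partially overlaps it — only the 1.27 mm² overlap (of its 109.53 mm²) is removed, clipping the outline — area = 82.70 mm². So its area = 82.70 mm². Layer 4 is larger (82.70 vs 72.56 mm²).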